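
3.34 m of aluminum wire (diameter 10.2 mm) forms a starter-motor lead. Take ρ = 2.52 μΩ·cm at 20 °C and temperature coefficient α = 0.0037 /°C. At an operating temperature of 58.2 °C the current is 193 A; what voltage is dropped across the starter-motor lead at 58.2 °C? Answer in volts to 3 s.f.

0.227 V

ρ = 2.52 μΩ·cm = 2.52×10^-8 Ω·m
A = π(d/2)² = π(5.1000e-03 m)² = 8.171e-05 m²
R₍20₎ = ρL/A = (2.52×10^-8)(3.34)/(8.171e-05) = 0.00103 Ω
R₍58.2₎ = R₍20₎(1 + αΔT) = 0.00103 × (1 + 0.0037×38.2) = 0.001176 Ω
V = IR = 193 × 0.001176 = 0.227 V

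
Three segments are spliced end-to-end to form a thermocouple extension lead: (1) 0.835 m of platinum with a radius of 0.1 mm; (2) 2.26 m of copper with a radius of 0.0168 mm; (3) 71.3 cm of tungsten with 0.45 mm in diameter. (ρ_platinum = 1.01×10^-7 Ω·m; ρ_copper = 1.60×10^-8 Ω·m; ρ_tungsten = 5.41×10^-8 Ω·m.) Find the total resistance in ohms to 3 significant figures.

Seg 1: A = πr² = π(1.0000e-04 m)² = 3.142e-08 m²
R_1 = (1.01×10^-7)(0.835)/(3.142e-08) = 2.684 Ω
Seg 2: A = πr² = π(1.6800e-05 m)² = 8.867e-10 m²
R_2 = (1.60×10^-8)(2.26)/(8.867e-10) = 40.78 Ω
Seg 3: A = π(d/2)² = π(2.2500e-04 m)² = 1.590e-07 m²
R_3 = (5.41×10^-8)(0.713)/(1.590e-07) = 0.2425 Ω
R_total = R_1 + R_2 + R_3 = 43.7 Ω

43.7 Ω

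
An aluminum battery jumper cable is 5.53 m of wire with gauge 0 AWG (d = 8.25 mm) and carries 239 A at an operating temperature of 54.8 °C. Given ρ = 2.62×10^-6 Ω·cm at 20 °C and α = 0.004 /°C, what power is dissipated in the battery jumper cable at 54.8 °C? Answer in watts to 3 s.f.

176 W

ρ = 2.62×10^-6 Ω·cm = 2.62×10^-8 Ω·m
A = π(8.25/2 mm)² = π(4.1250e-03 m)² = 5.346e-05 m²
R₍20₎ = ρL/A = (2.62×10^-8)(5.53)/(5.346e-05) = 0.00271 Ω
R₍54.8₎ = R₍20₎(1 + αΔT) = 0.00271 × (1 + 0.004×34.8) = 0.003088 Ω
P = I²R = (239)² × 0.003088 = 176 W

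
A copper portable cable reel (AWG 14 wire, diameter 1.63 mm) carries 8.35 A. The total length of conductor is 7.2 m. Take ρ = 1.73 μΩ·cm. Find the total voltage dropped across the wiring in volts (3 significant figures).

ρ = 1.73 μΩ·cm = 1.73×10^-8 Ω·m
A = π(1.63/2 mm)² = π(8.1500e-04 m)² = 2.087e-06 m²
R = ρL/A = (1.73×10^-8)(7.2)/(2.087e-06) = 0.05969 Ω
V = IR = 8.35 × 0.05969 = 0.498 V

0.498 V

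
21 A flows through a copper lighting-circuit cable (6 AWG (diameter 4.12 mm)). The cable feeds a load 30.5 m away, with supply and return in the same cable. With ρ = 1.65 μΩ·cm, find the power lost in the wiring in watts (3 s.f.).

33.3 W

ρ = 1.65 μΩ·cm = 1.65×10^-8 Ω·m
A = π(4.12/2 mm)² = π(2.0600e-03 m)² = 1.333e-05 m²
Total conductor length (both ways) L = 2 × 30.5 = 61 m
R = ρL/A = (1.65×10^-8)(61)/(1.333e-05) = 0.0755 Ω
P = I²R = (21)² × 0.0755 = 33.3 W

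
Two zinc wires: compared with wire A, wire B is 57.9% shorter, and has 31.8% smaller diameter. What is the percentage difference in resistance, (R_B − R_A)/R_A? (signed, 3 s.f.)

R ∝ L/d², so R_B/R_A = (1 − 57.9/100) × (1 − 31.8/100)⁻²
= 0.421 × 2.15 = 0.9051
(R_B − R_A)/R_A = 0.9051 − 1 = -9.49%

-9.49%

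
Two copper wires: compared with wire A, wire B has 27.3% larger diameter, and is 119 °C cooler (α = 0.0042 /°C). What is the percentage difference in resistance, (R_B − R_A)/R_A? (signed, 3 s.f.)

R ∝ ρL/d² with ρ ∝ (1+αΔT), so R_B/R_A = (1 + 27.3/100)⁻² × (1 − 0.0042×119)
= 0.6171 × 0.5002 = 0.3087
(R_B − R_A)/R_A = 0.3087 − 1 = -69.1%

-69.1%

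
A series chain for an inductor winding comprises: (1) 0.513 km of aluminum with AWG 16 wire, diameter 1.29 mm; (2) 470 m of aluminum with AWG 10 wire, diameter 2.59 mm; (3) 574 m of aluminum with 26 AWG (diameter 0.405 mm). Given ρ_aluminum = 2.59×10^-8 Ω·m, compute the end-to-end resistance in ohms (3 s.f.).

Seg 1: A = π(1.29/2 mm)² = π(6.4500e-04 m)² = 1.307e-06 m²
R_1 = (2.59×10^-8)(513)/(1.307e-06) = 10.17 Ω
Seg 2: A = π(2.59/2 mm)² = π(1.2950e-03 m)² = 5.269e-06 m²
R_2 = (2.59×10^-8)(470)/(5.269e-06) = 2.311 Ω
Seg 3: A = π(0.405/2 mm)² = π(2.0250e-04 m)² = 1.288e-07 m²
R_3 = (2.59×10^-8)(574)/(1.288e-07) = 115.4 Ω
R_total = R_1 + R_2 + R_3 = 128 Ω

128 Ω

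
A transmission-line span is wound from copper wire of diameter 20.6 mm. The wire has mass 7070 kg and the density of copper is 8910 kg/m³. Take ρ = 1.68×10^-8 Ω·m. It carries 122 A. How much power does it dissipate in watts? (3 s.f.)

A = π(d/2)² = π(1.0300e-02 m)² = 3.3329e-04 m²
L = m/(density·A) = 7070/(8910×3.3329e-04) = 2381 m
R = ρL/A = (1.68×10^-8)(2381)/(3.3329e-04) = 0.12 Ω
P = I²R = (122)² × 0.12 = 1790 W

1790 W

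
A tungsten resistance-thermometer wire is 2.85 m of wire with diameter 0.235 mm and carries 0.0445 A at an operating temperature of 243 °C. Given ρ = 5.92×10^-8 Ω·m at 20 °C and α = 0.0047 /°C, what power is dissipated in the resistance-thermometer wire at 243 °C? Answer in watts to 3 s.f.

0.0158 W

A = π(d/2)² = π(1.1750e-04 m)² = 4.337e-08 m²
R₍20₎ = ρL/A = (5.92×10^-8)(2.85)/(4.337e-08) = 3.89 Ω
R₍243₎ = R₍20₎(1 + αΔT) = 3.89 × (1 + 0.0047×223) = 7.967 Ω
P = I²R = (0.0445)² × 7.967 = 0.0158 W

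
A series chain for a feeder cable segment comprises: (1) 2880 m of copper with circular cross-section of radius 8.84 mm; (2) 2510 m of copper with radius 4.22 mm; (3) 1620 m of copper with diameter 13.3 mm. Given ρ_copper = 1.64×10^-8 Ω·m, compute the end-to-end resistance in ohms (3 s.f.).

Seg 1: A = πr² = π(8.8400e-03 m)² = 2.455e-04 m²
R_1 = (1.64×10^-8)(2880)/(2.455e-04) = 0.1924 Ω
Seg 2: A = πr² = π(4.2200e-03 m)² = 5.595e-05 m²
R_2 = (1.64×10^-8)(2510)/(5.595e-05) = 0.7358 Ω
Seg 3: A = π(d/2)² = π(6.6500e-03 m)² = 1.389e-04 m²
R_3 = (1.64×10^-8)(1620)/(1.389e-04) = 0.1912 Ω
R_total = R_1 + R_2 + R_3 = 1.12 Ω

1.12 Ω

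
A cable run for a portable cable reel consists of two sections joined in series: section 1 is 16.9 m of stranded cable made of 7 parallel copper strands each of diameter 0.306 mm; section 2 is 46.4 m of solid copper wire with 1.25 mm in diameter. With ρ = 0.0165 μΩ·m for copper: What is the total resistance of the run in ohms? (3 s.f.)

1.17 Ω

ρ = 0.0165 μΩ·m = 1.65×10^-8 Ω·m
Section 1: A_strand = π(1.5300e-04)² = 7.354e-08 m²; R₁ = ρL/(N·A_s) = (1.65×10^-8)(16.9)/(7×7.354e-08) = 0.5417 Ω
Section 2: A = π(d/2)² = π(6.2500e-04 m)² = 1.227e-06 m²
R₂ = (1.65×10^-8)(46.4)/(1.227e-06) = 0.6239 Ω
R = R₁ + R₂ = 1.17 Ω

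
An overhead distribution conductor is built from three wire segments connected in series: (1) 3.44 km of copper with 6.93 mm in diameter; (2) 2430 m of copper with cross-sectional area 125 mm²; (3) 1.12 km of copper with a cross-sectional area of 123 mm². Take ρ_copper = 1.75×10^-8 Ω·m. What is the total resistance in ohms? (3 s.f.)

Seg 1: A = π(d/2)² = π(3.4650e-03 m)² = 3.772e-05 m²
R_1 = (1.75×10^-8)(3440)/(3.772e-05) = 1.596 Ω
Seg 2: A = 125 mm² = 1.250e-04 m²
R_2 = (1.75×10^-8)(2430)/(1.250e-04) = 0.3402 Ω
Seg 3: A = 123 mm² = 1.230e-04 m²
R_3 = (1.75×10^-8)(1120)/(1.230e-04) = 0.1593 Ω
R_total = R_1 + R_2 + R_3 = 2.10 Ω

2.10 Ω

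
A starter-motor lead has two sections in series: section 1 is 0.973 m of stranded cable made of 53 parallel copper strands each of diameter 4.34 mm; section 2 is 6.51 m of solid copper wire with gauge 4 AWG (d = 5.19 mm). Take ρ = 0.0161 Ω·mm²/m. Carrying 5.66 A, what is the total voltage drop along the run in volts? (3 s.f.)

0.0282 V

ρ = 0.0161 Ω·mm²/m = 1.61×10^-8 Ω·m
Section 1: A_strand = π(2.1700e-03)² = 1.479e-05 m²; R₁ = ρL/(N·A_s) = (1.61×10^-8)(0.973)/(53×1.479e-05) = 1.998×10^-5 Ω
Section 2: A = π(5.19/2 mm)² = π(2.5950e-03 m)² = 2.116e-05 m²
R₂ = (1.61×10^-8)(6.51)/(2.116e-05) = 0.004954 Ω
R = R₁ + R₂ = 0.004974 Ω
V = IR = 5.66 × 0.004974 = 0.0282 V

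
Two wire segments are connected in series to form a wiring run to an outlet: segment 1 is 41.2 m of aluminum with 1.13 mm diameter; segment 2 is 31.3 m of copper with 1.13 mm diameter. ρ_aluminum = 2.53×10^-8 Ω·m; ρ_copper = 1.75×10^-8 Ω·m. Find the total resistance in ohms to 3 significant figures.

Segment 1: A = π(d/2)² = π(5.6500e-04 m)² = 1.003e-06 m²
R₁ = ρL/A = (2.53×10^-8)(41.2)/(1.003e-06) = 1.039 Ω
R₂ = (1.75×10^-8)(31.3)/(1.003e-06) = 0.5462 Ω
R = R₁ + R₂ = 1.59 Ω

1.59 Ω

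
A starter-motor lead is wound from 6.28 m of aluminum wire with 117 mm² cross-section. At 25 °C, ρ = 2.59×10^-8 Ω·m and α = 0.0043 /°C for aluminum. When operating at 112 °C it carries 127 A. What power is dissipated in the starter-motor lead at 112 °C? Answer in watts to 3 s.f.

30.8 W

A = 117 mm² = 1.170e-04 m²
R₍25₎ = ρL/A = (2.59×10^-8)(6.28)/(1.170e-04) = 0.00139 Ω
R₍112₎ = R₍25₎(1 + αΔT) = 0.00139 × (1 + 0.0043×87) = 0.00191 Ω
P = I²R = (127)² × 0.00191 = 30.8 W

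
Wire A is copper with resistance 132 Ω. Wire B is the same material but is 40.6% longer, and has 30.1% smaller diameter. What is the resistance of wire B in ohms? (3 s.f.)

380 Ω

R ∝ L/d², so R_B/R_A = (1 + 40.6/100) × (1 − 30.1/100)⁻²
= 1.406 × 2.047 = 2.878
R_B = 2.878 × 132 = 380 Ω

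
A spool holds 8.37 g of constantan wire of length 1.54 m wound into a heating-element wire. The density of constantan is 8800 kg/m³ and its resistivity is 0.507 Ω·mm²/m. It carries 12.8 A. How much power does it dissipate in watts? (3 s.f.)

207 W

ρ = 0.507 Ω·mm²/m = 5.07×10^-7 Ω·m
A = m/(density·L) = 0.00837/(8800×1.54) = 6.1762e-07 m²
R = ρL/A = (5.07×10^-7)(1.54)/(6.1762e-07) = 1.264 Ω
P = I²R = (12.8)² × 1.264 = 207 W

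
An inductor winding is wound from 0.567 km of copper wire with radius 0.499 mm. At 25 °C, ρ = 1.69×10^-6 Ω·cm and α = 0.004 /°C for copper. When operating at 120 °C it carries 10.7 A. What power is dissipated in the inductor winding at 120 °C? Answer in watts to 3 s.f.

ρ = 1.69×10^-6 Ω·cm = 1.69×10^-8 Ω·m
A = πr² = π(4.9900e-04 m)² = 7.823e-07 m²
R₍25₎ = ρL/A = (1.69×10^-8)(567)/(7.823e-07) = 12.25 Ω
R₍120₎ = R₍25₎(1 + αΔT) = 12.25 × (1 + 0.004×95) = 16.9 Ω
P = I²R = (10.7)² × 16.9 = 1940 W

1940 W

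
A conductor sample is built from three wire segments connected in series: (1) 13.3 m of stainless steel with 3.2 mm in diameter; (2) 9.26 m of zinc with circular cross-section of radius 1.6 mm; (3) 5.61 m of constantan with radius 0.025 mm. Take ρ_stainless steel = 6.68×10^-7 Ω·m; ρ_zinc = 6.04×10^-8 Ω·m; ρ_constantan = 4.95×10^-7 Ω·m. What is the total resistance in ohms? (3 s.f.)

1420 Ω

Seg 1: A = π(d/2)² = π(1.6000e-03 m)² = 8.042e-06 m²
R_1 = (6.68×10^-7)(13.3)/(8.042e-06) = 1.105 Ω
Seg 2: A = πr² = π(1.6000e-03 m)² = 8.042e-06 m²
R_2 = (6.04×10^-8)(9.26)/(8.042e-06) = 0.06954 Ω
Seg 3: A = πr² = π(2.5000e-05 m)² = 1.963e-09 m²
R_3 = (4.95×10^-7)(5.61)/(1.963e-09) = 1414 Ω
R_total = R_1 + R_2 + R_3 = 1420 Ω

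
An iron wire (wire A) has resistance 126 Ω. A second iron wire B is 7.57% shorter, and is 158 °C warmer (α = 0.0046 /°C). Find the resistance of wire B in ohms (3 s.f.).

201 Ω

R ∝ ρL/d² with ρ ∝ (1+αΔT), so R_B/R_A = (1 − 7.57/100) × (1 + 0.0046×158)
= 0.9243 × 1.727 = 1.596
R_B = 1.596 × 126 = 201 Ω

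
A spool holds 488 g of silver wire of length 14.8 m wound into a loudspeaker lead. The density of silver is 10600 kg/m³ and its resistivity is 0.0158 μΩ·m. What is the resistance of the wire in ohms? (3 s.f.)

0.0752 Ω

ρ = 0.0158 μΩ·m = 1.58×10^-8 Ω·m
A = m/(density·L) = 0.488/(10600×14.8) = 3.1107e-06 m²
R = ρL/A = (1.58×10^-8)(14.8)/(3.1107e-06) = 0.0752 Ω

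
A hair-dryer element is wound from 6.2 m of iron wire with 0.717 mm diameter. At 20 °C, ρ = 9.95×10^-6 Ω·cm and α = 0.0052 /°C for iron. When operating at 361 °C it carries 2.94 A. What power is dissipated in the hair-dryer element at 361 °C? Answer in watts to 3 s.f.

ρ = 9.95×10^-6 Ω·cm = 9.95×10^-8 Ω·m
A = π(d/2)² = π(3.5850e-04 m)² = 4.038e-07 m²
R₍20₎ = ρL/A = (9.95×10^-8)(6.2)/(4.038e-07) = 1.528 Ω
R₍361₎ = R₍20₎(1 + αΔT) = 1.528 × (1 + 0.0052×341) = 4.237 Ω
P = I²R = (2.94)² × 4.237 = 36.6 W

36.6 W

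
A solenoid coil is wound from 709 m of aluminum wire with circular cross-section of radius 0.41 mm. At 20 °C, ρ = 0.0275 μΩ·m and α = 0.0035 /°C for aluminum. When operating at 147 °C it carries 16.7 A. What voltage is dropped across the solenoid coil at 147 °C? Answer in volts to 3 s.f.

ρ = 0.0275 μΩ·m = 2.75×10^-8 Ω·m
A = πr² = π(4.1000e-04 m)² = 5.281e-07 m²
R₍20₎ = ρL/A = (2.75×10^-8)(709)/(5.281e-07) = 36.92 Ω
R₍147₎ = R₍20₎(1 + αΔT) = 36.92 × (1 + 0.0035×127) = 53.33 Ω
V = IR = 16.7 × 53.33 = 891 V

891 V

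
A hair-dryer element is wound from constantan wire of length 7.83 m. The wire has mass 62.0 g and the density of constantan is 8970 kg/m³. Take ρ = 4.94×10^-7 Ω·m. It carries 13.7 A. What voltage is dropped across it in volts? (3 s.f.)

A = m/(density·L) = 0.062/(8970×7.83) = 8.8275e-07 m²
R = ρL/A = (4.94×10^-7)(7.83)/(8.8275e-07) = 4.382 Ω
V = IR = 13.7 × 4.382 = 60.0 V

60.0 V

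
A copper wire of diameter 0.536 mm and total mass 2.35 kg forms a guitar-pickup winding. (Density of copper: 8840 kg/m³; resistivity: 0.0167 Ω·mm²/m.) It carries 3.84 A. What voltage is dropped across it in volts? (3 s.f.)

335 V

ρ = 0.0167 Ω·mm²/m = 1.67×10^-8 Ω·m
A = π(d/2)² = π(2.6800e-04 m)² = 2.2564e-07 m²
L = m/(density·A) = 2.35/(8840×2.2564e-07) = 1178 m
R = ρL/A = (1.67×10^-8)(1178)/(2.2564e-07) = 87.2 Ω
V = IR = 3.84 × 87.2 = 335 V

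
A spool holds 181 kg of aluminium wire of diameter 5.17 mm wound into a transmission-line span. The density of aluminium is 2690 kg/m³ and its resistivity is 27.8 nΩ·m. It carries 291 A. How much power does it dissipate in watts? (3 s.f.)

ρ = 27.8 nΩ·m = 2.78×10^-8 Ω·m
A = π(d/2)² = π(2.5850e-03 m)² = 2.0993e-05 m²
L = m/(density·A) = 181/(2690×2.0993e-05) = 3205 m
R = ρL/A = (2.78×10^-8)(3205)/(2.0993e-05) = 4.245 Ω
P = I²R = (291)² × 4.245 = 3.59×10^5 W

3.59×10^5 W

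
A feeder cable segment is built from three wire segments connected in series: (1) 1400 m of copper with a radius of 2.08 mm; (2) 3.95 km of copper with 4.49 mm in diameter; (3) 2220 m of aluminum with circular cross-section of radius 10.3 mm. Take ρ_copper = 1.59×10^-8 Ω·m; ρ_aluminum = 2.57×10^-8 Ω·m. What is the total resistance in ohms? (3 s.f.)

Seg 1: A = πr² = π(2.0800e-03 m)² = 1.359e-05 m²
R_1 = (1.59×10^-8)(1400)/(1.359e-05) = 1.638 Ω
Seg 2: A = π(d/2)² = π(2.2450e-03 m)² = 1.583e-05 m²
R_2 = (1.59×10^-8)(3950)/(1.583e-05) = 3.967 Ω
Seg 3: A = πr² = π(1.0300e-02 m)² = 3.333e-04 m²
R_3 = (2.57×10^-8)(2220)/(3.333e-04) = 0.1712 Ω
R_total = R_1 + R_2 + R_3 = 5.78 Ω

5.78 Ω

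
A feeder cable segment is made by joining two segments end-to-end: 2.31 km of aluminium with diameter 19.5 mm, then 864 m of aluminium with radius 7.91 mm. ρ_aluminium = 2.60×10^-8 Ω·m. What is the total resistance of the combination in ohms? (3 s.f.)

Segment 1: A = π(d/2)² = π(9.7500e-03 m)² = 2.986e-04 m²
R₁ = ρL/A = (2.60×10^-8)(2310)/(2.986e-04) = 0.2011 Ω
Segment 2: A = πr² = π(7.9100e-03 m)² = 1.966e-04 m²
R₂ = (2.60×10^-8)(864)/(1.966e-04) = 0.1143 Ω
R = R₁ + R₂ = 0.315 Ω

0.315 Ω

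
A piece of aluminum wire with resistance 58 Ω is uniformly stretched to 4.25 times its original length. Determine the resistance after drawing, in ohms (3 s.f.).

Volume constant ⇒ A' = A/k with k = 4.25. R' = ρ(kL)/(A/k) = k²R.
R' = 18.06 × 58 = 1050 Ω

1050 Ω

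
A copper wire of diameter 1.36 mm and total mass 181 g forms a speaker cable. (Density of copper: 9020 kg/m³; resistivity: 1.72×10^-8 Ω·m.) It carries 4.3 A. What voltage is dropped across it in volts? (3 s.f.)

A = π(d/2)² = π(6.8000e-04 m)² = 1.4527e-06 m²
L = m/(density·A) = 0.181/(9020×1.4527e-06) = 13.81 m
R = ρL/A = (1.72×10^-8)(13.81)/(1.4527e-06) = 0.1636 Ω
V = IR = 4.3 × 0.1636 = 0.703 V

0.703 V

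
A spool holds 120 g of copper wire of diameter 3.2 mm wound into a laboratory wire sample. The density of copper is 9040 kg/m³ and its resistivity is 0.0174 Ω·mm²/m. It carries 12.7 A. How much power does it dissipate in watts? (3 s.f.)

0.576 W

ρ = 0.0174 Ω·mm²/m = 1.74×10^-8 Ω·m
A = π(d/2)² = π(1.6000e-03 m)² = 8.0425e-06 m²
L = m/(density·A) = 0.12/(9040×8.0425e-06) = 1.651 m
R = ρL/A = (1.74×10^-8)(1.651)/(8.0425e-06) = 0.003571 Ω
P = I²R = (12.7)² × 0.003571 = 0.576 W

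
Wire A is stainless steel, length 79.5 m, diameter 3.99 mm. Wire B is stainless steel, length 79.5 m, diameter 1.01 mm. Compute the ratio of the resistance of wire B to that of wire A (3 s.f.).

R ∝ ρL/d², so R_B/R_A = (d_A/d_B)²
= (3.99/1.01)² = 15.6

15.6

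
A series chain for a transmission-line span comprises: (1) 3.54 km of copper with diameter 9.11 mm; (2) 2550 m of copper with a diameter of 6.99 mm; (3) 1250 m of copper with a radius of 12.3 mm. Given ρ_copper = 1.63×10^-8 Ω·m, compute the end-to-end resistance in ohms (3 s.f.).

Seg 1: A = π(d/2)² = π(4.5550e-03 m)² = 6.518e-05 m²
R_1 = (1.63×10^-8)(3540)/(6.518e-05) = 0.8852 Ω
Seg 2: A = π(d/2)² = π(3.4950e-03 m)² = 3.837e-05 m²
R_2 = (1.63×10^-8)(2550)/(3.837e-05) = 1.083 Ω
Seg 3: A = πr² = π(1.2300e-02 m)² = 4.753e-04 m²
R_3 = (1.63×10^-8)(1250)/(4.753e-04) = 0.04287 Ω
R_total = R_1 + R_2 + R_3 = 2.01 Ω

2.01 Ω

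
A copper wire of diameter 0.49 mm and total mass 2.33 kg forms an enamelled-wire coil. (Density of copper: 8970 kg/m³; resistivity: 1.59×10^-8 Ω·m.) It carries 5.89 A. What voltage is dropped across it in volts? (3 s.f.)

A = π(d/2)² = π(2.4500e-04 m)² = 1.8857e-07 m²
L = m/(density·A) = 2.33/(8970×1.8857e-07) = 1377 m
R = ρL/A = (1.59×10^-8)(1377)/(1.8857e-07) = 116.1 Ω
V = IR = 5.89 × 116.1 = 684 V

684 V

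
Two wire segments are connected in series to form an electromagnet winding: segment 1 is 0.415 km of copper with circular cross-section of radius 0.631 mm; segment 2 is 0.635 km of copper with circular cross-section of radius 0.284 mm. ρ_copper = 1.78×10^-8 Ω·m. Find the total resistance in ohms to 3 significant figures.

Segment 1: A = πr² = π(6.3100e-04 m)² = 1.251e-06 m²
R₁ = ρL/A = (1.78×10^-8)(415)/(1.251e-06) = 5.906 Ω
Segment 2: A = πr² = π(2.8400e-04 m)² = 2.534e-07 m²
R₂ = (1.78×10^-8)(635)/(2.534e-07) = 44.61 Ω
R = R₁ + R₂ = 50.5 Ω

50.5 Ω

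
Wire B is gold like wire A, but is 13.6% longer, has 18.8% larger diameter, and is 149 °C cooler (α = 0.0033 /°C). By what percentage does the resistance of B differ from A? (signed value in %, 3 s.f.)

R ∝ ρL/d² with ρ ∝ (1+αΔT), so R_B/R_A = (1 + 13.6/100) × (1 + 18.8/100)⁻² × (1 − 0.0033×149)
= 1.136 × 0.7085 × 0.5083 = 0.4091
(R_B − R_A)/R_A = 0.4091 − 1 = -59.1%

-59.1%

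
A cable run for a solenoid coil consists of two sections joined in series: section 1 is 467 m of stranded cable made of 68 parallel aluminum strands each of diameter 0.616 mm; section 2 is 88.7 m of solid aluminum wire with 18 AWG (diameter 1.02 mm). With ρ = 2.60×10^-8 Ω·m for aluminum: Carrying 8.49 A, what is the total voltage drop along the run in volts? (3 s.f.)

Section 1: A_strand = π(3.0800e-04)² = 2.980e-07 m²; R₁ = ρL/(N·A_s) = (2.60×10^-8)(467)/(68×2.980e-07) = 0.5991 Ω
Section 2: A = π(1.02/2 mm)² = π(5.1000e-04 m)² = 8.171e-07 m²
R₂ = (2.60×10^-8)(88.7)/(8.171e-07) = 2.822 Ω
R = R₁ + R₂ = 3.421 Ω
V = IR = 8.49 × 3.421 = 29.0 V

29.0 V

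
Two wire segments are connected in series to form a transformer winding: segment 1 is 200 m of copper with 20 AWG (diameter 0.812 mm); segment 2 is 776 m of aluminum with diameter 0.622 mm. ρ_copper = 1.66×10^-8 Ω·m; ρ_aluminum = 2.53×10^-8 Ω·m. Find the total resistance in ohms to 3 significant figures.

Segment 1: A = π(0.812/2 mm)² = π(4.0600e-04 m)² = 5.178e-07 m²
R₁ = ρL/A = (1.66×10^-8)(200)/(5.178e-07) = 6.411 Ω
Segment 2: A = π(d/2)² = π(3.1100e-04 m)² = 3.039e-07 m²
R₂ = (2.53×10^-8)(776)/(3.039e-07) = 64.61 Ω
R = R₁ + R₂ = 71.0 Ω

71.0 Ω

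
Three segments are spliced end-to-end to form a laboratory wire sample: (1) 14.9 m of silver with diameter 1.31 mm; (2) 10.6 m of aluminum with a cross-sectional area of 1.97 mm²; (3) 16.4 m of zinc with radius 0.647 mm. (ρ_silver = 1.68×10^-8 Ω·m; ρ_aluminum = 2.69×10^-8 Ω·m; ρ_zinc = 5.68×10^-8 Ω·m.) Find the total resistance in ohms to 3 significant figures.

Seg 1: A = π(d/2)² = π(6.5500e-04 m)² = 1.348e-06 m²
R_1 = (1.68×10^-8)(14.9)/(1.348e-06) = 0.1857 Ω
Seg 2: A = 1.97 mm² = 1.970e-06 m²
R_2 = (2.69×10^-8)(10.6)/(1.970e-06) = 0.1447 Ω
Seg 3: A = πr² = π(6.4700e-04 m)² = 1.315e-06 m²
R_3 = (5.68×10^-8)(16.4)/(1.315e-06) = 0.7083 Ω
R_total = R_1 + R_2 + R_3 = 1.04 Ω

1.04 Ω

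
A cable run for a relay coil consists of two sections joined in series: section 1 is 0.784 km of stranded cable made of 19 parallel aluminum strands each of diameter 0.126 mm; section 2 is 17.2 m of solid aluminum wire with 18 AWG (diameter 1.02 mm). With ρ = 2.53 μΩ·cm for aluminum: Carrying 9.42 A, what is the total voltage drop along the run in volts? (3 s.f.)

ρ = 2.53 μΩ·cm = 2.53×10^-8 Ω·m
Section 1: A_strand = π(6.3000e-05)² = 1.247e-08 m²; R₁ = ρL/(N·A_s) = (2.53×10^-8)(784)/(19×1.247e-08) = 83.72 Ω
Section 2: A = π(1.02/2 mm)² = π(5.1000e-04 m)² = 8.171e-07 m²
R₂ = (2.53×10^-8)(17.2)/(8.171e-07) = 0.5325 Ω
R = R₁ + R₂ = 84.26 Ω
V = IR = 9.42 × 84.26 = 794 V

794 V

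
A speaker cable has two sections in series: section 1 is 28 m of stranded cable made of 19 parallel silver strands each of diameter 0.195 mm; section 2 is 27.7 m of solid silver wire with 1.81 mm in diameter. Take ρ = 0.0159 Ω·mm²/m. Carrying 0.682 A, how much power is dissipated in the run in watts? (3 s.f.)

0.445 W

ρ = 0.0159 Ω·mm²/m = 1.59×10^-8 Ω·m
Section 1: A_strand = π(9.7500e-05)² = 2.986e-08 m²; R₁ = ρL/(N·A_s) = (1.59×10^-8)(28)/(19×2.986e-08) = 0.7846 Ω
Section 2: A = π(d/2)² = π(9.0500e-04 m)² = 2.573e-06 m²
R₂ = (1.59×10^-8)(27.7)/(2.573e-06) = 0.1712 Ω
R = R₁ + R₂ = 0.9558 Ω
P = I²R = (0.682)² × 0.9558 = 0.445 W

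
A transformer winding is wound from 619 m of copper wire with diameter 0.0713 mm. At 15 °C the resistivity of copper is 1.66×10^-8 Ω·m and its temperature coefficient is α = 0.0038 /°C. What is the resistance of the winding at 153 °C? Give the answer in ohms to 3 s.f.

A = π(d/2)² = π(3.5650e-05 m)² = 3.993e-09 m²
R₍15°C₎ = ρL/A = (1.66×10^-8)(619)/(3.993e-09) = 2574 Ω
R = R₀(1 + αΔT) = 2574(1 + 0.0038×138) = 3920 Ω

3920 Ω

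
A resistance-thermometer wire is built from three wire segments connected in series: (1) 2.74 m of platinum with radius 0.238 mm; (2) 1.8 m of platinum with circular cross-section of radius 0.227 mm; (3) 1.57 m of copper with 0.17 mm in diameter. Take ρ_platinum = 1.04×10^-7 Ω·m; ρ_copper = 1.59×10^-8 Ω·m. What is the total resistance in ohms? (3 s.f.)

Seg 1: A = πr² = π(2.3800e-04 m)² = 1.780e-07 m²
R_1 = (1.04×10^-7)(2.74)/(1.780e-07) = 1.601 Ω
Seg 2: A = πr² = π(2.2700e-04 m)² = 1.619e-07 m²
R_2 = (1.04×10^-7)(1.8)/(1.619e-07) = 1.156 Ω
Seg 3: A = π(d/2)² = π(8.5000e-05 m)² = 2.270e-08 m²
R_3 = (1.59×10^-8)(1.57)/(2.270e-08) = 1.1 Ω
R_total = R_1 + R_2 + R_3 = 3.86 Ω

3.86 Ω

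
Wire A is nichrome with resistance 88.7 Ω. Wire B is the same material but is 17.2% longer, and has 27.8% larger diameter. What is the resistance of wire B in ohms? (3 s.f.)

R ∝ L/d², so R_B/R_A = (1 + 17.2/100) × (1 + 27.8/100)⁻²
= 1.172 × 0.6123 = 0.7176
R_B = 0.7176 × 88.7 = 63.6 Ω

63.6 Ω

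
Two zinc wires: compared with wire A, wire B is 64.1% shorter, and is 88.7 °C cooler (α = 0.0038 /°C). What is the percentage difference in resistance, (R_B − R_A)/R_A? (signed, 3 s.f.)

R ∝ ρL/d² with ρ ∝ (1+αΔT), so R_B/R_A = (1 − 64.1/100) × (1 − 0.0038×88.7)
= 0.359 × 0.6629 = 0.238
(R_B − R_A)/R_A = 0.238 − 1 = -76.2%

-76.2%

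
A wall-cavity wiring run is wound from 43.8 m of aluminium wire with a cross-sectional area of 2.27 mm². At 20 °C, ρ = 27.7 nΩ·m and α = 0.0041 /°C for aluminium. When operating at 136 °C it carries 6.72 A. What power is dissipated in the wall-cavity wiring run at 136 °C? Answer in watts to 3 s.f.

35.6 W

ρ = 27.7 nΩ·m = 2.77×10^-8 Ω·m
A = 2.27 mm² = 2.270e-06 m²
R₍20₎ = ρL/A = (2.77×10^-8)(43.8)/(2.270e-06) = 0.5345 Ω
R₍136₎ = R₍20₎(1 + αΔT) = 0.5345 × (1 + 0.0041×116) = 0.7887 Ω
P = I²R = (6.72)² × 0.7887 = 35.6 W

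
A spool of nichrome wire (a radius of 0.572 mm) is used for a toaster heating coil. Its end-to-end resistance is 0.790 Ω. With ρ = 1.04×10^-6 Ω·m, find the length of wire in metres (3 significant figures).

0.781 m

A = πr² = π(5.7200e-04 m)² = 1.028e-06 m²
L = RA/ρ = (0.79)(1.028e-06)/(1.04×10^-6) = 0.781 m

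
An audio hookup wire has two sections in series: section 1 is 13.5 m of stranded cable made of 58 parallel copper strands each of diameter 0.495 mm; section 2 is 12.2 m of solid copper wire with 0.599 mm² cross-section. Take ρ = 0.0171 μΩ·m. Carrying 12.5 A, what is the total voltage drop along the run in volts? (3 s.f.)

4.61 V

ρ = 0.0171 μΩ·m = 1.71×10^-8 Ω·m
Section 1: A_strand = π(2.4750e-04)² = 1.924e-07 m²; R₁ = ρL/(N·A_s) = (1.71×10^-8)(13.5)/(58×1.924e-07) = 0.02068 Ω
Section 2: A = 0.599 mm² = 5.990e-07 m²
R₂ = (1.71×10^-8)(12.2)/(5.990e-07) = 0.3483 Ω
R = R₁ + R₂ = 0.369 Ω
V = IR = 12.5 × 0.369 = 4.61 V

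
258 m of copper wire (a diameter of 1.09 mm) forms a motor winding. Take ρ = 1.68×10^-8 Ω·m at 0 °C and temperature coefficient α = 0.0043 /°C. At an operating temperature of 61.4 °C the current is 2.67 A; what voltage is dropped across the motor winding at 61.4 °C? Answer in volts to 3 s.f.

15.7 V

A = π(d/2)² = π(5.4500e-04 m)² = 9.331e-07 m²
R₍0₎ = ρL/A = (1.68×10^-8)(258)/(9.331e-07) = 4.645 Ω
R₍61.4₎ = R₍0₎(1 + αΔT) = 4.645 × (1 + 0.0043×61.4) = 5.871 Ω
V = IR = 2.67 × 5.871 = 15.7 V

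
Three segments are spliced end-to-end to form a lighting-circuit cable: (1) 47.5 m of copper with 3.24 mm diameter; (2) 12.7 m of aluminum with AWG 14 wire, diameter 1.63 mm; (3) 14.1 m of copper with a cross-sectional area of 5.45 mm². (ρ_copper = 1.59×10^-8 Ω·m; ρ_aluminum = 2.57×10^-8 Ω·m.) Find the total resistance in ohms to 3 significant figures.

Seg 1: A = π(d/2)² = π(1.6200e-03 m)² = 8.245e-06 m²
R_1 = (1.59×10^-8)(47.5)/(8.245e-06) = 0.0916 Ω
Seg 2: A = π(1.63/2 mm)² = π(8.1500e-04 m)² = 2.087e-06 m²
R_2 = (2.57×10^-8)(12.7)/(2.087e-06) = 0.1564 Ω
Seg 3: A = 5.45 mm² = 5.450e-06 m²
R_3 = (1.59×10^-8)(14.1)/(5.450e-06) = 0.04114 Ω
R_total = R_1 + R_2 + R_3 = 0.289 Ω

0.289 Ω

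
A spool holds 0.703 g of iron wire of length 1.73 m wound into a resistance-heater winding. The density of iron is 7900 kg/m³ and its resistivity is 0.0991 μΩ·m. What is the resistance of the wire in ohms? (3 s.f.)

ρ = 0.0991 μΩ·m = 9.91×10^-8 Ω·m
A = m/(density·L) = 7.030×10^-4/(7900×1.73) = 5.1438e-08 m²
R = ρL/A = (9.91×10^-8)(1.73)/(5.1438e-08) = 3.33 Ω

3.33 Ω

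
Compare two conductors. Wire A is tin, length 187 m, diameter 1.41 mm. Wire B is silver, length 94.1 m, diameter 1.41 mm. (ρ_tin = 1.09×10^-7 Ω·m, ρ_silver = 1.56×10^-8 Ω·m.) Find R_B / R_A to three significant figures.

R ∝ ρL/d², so R_B/R_A = (ρ_B/ρ_A) × (L_B/L_A)
= (1.56×10^-8/1.09×10^-7) × (94.1/187) = 0.0720

0.0720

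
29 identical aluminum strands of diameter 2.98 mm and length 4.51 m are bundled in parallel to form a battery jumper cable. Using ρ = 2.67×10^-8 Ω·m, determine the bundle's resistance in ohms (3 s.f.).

5.95×10^-4 Ω

A_strand = π(1.4900e-03 m)² = 6.975e-06 m²
R_strand = ρL/A = (2.67×10^-8)(4.51)/(6.975e-06) = 0.01726 Ω
R_total = R_strand/N = 0.01726/29 = 5.95×10^-4 Ω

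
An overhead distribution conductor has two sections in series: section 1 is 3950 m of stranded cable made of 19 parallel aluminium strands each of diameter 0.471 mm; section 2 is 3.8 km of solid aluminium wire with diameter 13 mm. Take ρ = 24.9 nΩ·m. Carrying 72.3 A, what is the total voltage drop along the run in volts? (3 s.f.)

2200 V

ρ = 24.9 nΩ·m = 2.49×10^-8 Ω·m
Section 1: A_strand = π(2.3550e-04)² = 1.742e-07 m²; R₁ = ρL/(N·A_s) = (2.49×10^-8)(3950)/(19×1.742e-07) = 29.71 Ω
Section 2: A = π(d/2)² = π(6.5000e-03 m)² = 1.327e-04 m²
R₂ = (2.49×10^-8)(3800)/(1.327e-04) = 0.7129 Ω
R = R₁ + R₂ = 30.42 Ω
V = IR = 72.3 × 30.42 = 2200 V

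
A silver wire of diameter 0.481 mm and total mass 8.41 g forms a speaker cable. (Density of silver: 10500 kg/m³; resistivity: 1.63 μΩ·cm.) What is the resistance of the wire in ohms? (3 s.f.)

ρ = 1.63 μΩ·cm = 1.63×10^-8 Ω·m
A = π(d/2)² = π(2.4050e-04 m)² = 1.8171e-07 m²
L = m/(density·A) = 0.00841/(10500×1.8171e-07) = 4.408 m
R = ρL/A = (1.63×10^-8)(4.408)/(1.8171e-07) = 0.395 Ω

0.395 Ω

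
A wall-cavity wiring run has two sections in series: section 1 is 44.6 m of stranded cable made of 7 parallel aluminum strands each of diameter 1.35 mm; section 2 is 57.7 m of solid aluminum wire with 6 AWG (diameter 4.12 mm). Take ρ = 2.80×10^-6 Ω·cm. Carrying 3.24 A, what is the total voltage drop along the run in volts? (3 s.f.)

ρ = 2.80×10^-6 Ω·cm = 2.80×10^-8 Ω·m
Section 1: A_strand = π(6.7500e-04)² = 1.431e-06 m²; R₁ = ρL/(N·A_s) = (2.80×10^-8)(44.6)/(7×1.431e-06) = 0.1246 Ω
Section 2: A = π(4.12/2 mm)² = π(2.0600e-03 m)² = 1.333e-05 m²
R₂ = (2.80×10^-8)(57.7)/(1.333e-05) = 0.1212 Ω
R = R₁ + R₂ = 0.2458 Ω
V = IR = 3.24 × 0.2458 = 0.796 V

0.796 V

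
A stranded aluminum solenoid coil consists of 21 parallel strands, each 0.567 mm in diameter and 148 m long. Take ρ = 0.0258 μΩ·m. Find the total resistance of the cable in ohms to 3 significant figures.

ρ = 0.0258 μΩ·m = 2.58×10^-8 Ω·m
A_strand = π(2.8350e-04 m)² = 2.525e-07 m²
R_strand = ρL/A = (2.58×10^-8)(148)/(2.525e-07) = 15.12 Ω
R_total = R_strand/N = 15.12/21 = 0.720 Ω

0.720 Ω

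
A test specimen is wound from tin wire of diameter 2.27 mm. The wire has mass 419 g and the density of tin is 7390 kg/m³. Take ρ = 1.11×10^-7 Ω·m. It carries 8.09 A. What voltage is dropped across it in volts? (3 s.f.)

3.11 V

A = π(d/2)² = π(1.1350e-03 m)² = 4.0471e-06 m²
L = m/(density·A) = 0.419/(7390×4.0471e-06) = 14.01 m
R = ρL/A = (1.11×10^-7)(14.01)/(4.0471e-06) = 0.3842 Ω
V = IR = 8.09 × 0.3842 = 3.11 V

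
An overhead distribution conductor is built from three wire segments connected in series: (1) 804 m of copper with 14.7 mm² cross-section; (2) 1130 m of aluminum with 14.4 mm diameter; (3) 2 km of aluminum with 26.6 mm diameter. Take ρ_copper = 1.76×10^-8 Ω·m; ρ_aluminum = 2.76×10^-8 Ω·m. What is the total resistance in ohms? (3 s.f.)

1.25 Ω

Seg 1: A = 14.7 mm² = 1.470e-05 m²
R_1 = (1.76×10^-8)(804)/(1.470e-05) = 0.9626 Ω
Seg 2: A = π(d/2)² = π(7.2000e-03 m)² = 1.629e-04 m²
R_2 = (2.76×10^-8)(1130)/(1.629e-04) = 0.1915 Ω
Seg 3: A = π(d/2)² = π(1.3300e-02 m)² = 5.557e-04 m²
R_3 = (2.76×10^-8)(2000)/(5.557e-04) = 0.09933 Ω
R_total = R_1 + R_2 + R_3 = 1.25 Ω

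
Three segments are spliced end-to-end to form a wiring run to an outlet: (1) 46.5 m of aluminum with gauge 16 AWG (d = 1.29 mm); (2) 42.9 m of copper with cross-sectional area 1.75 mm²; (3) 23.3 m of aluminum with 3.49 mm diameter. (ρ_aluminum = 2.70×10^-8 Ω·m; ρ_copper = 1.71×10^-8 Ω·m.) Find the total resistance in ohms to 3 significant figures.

Seg 1: A = π(1.29/2 mm)² = π(6.4500e-04 m)² = 1.307e-06 m²
R_1 = (2.70×10^-8)(46.5)/(1.307e-06) = 0.9606 Ω
Seg 2: A = 1.75 mm² = 1.750e-06 m²
R_2 = (1.71×10^-8)(42.9)/(1.750e-06) = 0.4192 Ω
Seg 3: A = π(d/2)² = π(1.7450e-03 m)² = 9.566e-06 m²
R_3 = (2.70×10^-8)(23.3)/(9.566e-06) = 0.06576 Ω
R_total = R_1 + R_2 + R_3 = 1.45 Ω

1.45 Ω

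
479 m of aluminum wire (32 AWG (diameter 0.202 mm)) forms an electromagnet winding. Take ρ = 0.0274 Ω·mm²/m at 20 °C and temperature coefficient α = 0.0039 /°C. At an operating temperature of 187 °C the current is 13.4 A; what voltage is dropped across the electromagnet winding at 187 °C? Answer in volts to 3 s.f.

ρ = 0.0274 Ω·mm²/m = 2.74×10^-8 Ω·m
A = π(0.202/2 mm)² = π(1.0100e-04 m)² = 3.205e-08 m²
R₍20₎ = ρL/A = (2.74×10^-8)(479)/(3.205e-08) = 409.5 Ω
R₍187₎ = R₍20₎(1 + αΔT) = 409.5 × (1 + 0.0039×167) = 676.3 Ω
V = IR = 13.4 × 676.3 = 9060 V

9060 V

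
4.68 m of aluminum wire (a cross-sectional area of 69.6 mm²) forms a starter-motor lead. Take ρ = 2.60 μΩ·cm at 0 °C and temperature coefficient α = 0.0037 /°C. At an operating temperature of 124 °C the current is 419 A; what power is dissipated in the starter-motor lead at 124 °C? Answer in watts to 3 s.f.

ρ = 2.60 μΩ·cm = 2.60×10^-8 Ω·m
A = 69.6 mm² = 6.960e-05 m²
R₍0₎ = ρL/A = (2.60×10^-8)(4.68)/(6.960e-05) = 0.001748 Ω
R₍124₎ = R₍0₎(1 + αΔT) = 0.001748 × (1 + 0.0037×124) = 0.00255 Ω
P = I²R = (419)² × 0.00255 = 448 W

448 W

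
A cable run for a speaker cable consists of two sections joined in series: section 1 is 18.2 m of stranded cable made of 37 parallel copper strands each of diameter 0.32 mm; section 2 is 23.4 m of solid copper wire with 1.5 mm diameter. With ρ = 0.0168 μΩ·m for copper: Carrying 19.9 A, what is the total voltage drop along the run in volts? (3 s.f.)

ρ = 0.0168 μΩ·m = 1.68×10^-8 Ω·m
Section 1: A_strand = π(1.6000e-04)² = 8.042e-08 m²; R₁ = ρL/(N·A_s) = (1.68×10^-8)(18.2)/(37×8.042e-08) = 0.1028 Ω
Section 2: A = π(d/2)² = π(7.5000e-04 m)² = 1.767e-06 m²
R₂ = (1.68×10^-8)(23.4)/(1.767e-06) = 0.2225 Ω
R = R₁ + R₂ = 0.3252 Ω
V = IR = 19.9 × 0.3252 = 6.47 V

6.47 V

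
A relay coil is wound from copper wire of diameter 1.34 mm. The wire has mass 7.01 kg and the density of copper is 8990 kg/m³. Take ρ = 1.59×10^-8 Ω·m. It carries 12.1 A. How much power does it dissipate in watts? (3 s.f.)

913 W

A = π(d/2)² = π(6.7000e-04 m)² = 1.4103e-06 m²
L = m/(density·A) = 7.01/(8990×1.4103e-06) = 552.9 m
R = ρL/A = (1.59×10^-8)(552.9)/(1.4103e-06) = 6.234 Ω
P = I²R = (12.1)² × 6.234 = 913 W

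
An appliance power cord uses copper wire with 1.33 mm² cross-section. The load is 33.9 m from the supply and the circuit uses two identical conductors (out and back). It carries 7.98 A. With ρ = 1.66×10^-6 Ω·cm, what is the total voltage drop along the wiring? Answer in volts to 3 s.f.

6.75 V

ρ = 1.66×10^-6 Ω·cm = 1.66×10^-8 Ω·m
A = 1.33 mm² = 1.330e-06 m²
Total conductor length (both ways) L = 2 × 33.9 = 67.8 m
R = ρL/A = (1.66×10^-8)(67.8)/(1.330e-06) = 0.8462 Ω
V = IR = 7.98 × 0.8462 = 6.75 V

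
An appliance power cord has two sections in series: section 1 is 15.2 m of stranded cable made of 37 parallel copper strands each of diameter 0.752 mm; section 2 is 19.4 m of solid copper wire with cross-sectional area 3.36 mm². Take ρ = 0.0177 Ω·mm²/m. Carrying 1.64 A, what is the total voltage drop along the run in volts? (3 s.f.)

ρ = 0.0177 Ω·mm²/m = 1.77×10^-8 Ω·m
Section 1: A_strand = π(3.7600e-04)² = 4.441e-07 m²; R₁ = ρL/(N·A_s) = (1.77×10^-8)(15.2)/(37×4.441e-07) = 0.01637 Ω
Section 2: A = 3.36 mm² = 3.360e-06 m²
R₂ = (1.77×10^-8)(19.4)/(3.360e-06) = 0.1022 Ω
R = R₁ + R₂ = 0.1186 Ω
V = IR = 1.64 × 0.1186 = 0.194 V

0.194 V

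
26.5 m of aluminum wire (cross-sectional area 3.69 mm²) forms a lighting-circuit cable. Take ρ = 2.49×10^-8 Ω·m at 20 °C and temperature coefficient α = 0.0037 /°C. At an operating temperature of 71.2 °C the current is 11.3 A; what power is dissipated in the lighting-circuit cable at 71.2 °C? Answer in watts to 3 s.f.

27.2 W

A = 3.69 mm² = 3.690e-06 m²
R₍20₎ = ρL/A = (2.49×10^-8)(26.5)/(3.690e-06) = 0.1788 Ω
R₍71.2₎ = R₍20₎(1 + αΔT) = 0.1788 × (1 + 0.0037×51.2) = 0.2127 Ω
P = I²R = (11.3)² × 0.2127 = 27.2 W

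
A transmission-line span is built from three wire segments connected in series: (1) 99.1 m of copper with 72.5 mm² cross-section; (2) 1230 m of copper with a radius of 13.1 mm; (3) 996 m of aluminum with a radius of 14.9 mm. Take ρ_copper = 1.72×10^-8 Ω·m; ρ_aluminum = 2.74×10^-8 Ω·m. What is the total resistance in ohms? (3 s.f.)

Seg 1: A = 72.5 mm² = 7.250e-05 m²
R_1 = (1.72×10^-8)(99.1)/(7.250e-05) = 0.02351 Ω
Seg 2: A = πr² = π(1.3100e-02 m)² = 5.391e-04 m²
R_2 = (1.72×10^-8)(1230)/(5.391e-04) = 0.03924 Ω
Seg 3: A = πr² = π(1.4900e-02 m)² = 6.975e-04 m²
R_3 = (2.74×10^-8)(996)/(6.975e-04) = 0.03913 Ω
R_total = R_1 + R_2 + R_3 = 0.102 Ω

0.102 Ω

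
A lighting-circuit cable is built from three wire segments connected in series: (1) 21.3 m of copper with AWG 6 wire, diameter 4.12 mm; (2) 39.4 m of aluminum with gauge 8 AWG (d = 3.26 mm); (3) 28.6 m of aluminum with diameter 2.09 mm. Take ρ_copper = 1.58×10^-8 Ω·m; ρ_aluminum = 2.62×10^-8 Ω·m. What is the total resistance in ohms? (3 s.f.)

Seg 1: A = π(4.12/2 mm)² = π(2.0600e-03 m)² = 1.333e-05 m²
R_1 = (1.58×10^-8)(21.3)/(1.333e-05) = 0.02524 Ω
Seg 2: A = π(3.26/2 mm)² = π(1.6300e-03 m)² = 8.347e-06 m²
R_2 = (2.62×10^-8)(39.4)/(8.347e-06) = 0.1237 Ω
Seg 3: A = π(d/2)² = π(1.0450e-03 m)² = 3.431e-06 m²
R_3 = (2.62×10^-8)(28.6)/(3.431e-06) = 0.2184 Ω
R_total = R_1 + R_2 + R_3 = 0.367 Ω

0.367 Ω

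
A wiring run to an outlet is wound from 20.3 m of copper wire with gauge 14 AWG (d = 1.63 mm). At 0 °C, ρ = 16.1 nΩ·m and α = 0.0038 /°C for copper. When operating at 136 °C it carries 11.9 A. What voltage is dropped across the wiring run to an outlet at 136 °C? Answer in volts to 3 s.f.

ρ = 16.1 nΩ·m = 1.61×10^-8 Ω·m
A = π(1.63/2 mm)² = π(8.1500e-04 m)² = 2.087e-06 m²
R₍0₎ = ρL/A = (1.61×10^-8)(20.3)/(2.087e-06) = 0.1566 Ω
R₍136₎ = R₍0₎(1 + αΔT) = 0.1566 × (1 + 0.0038×136) = 0.2376 Ω
V = IR = 11.9 × 0.2376 = 2.83 V

2.83 V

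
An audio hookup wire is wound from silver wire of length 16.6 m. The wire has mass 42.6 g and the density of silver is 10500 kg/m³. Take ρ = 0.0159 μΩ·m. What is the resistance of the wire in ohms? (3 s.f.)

1.08 Ω

ρ = 0.0159 μΩ·m = 1.59×10^-8 Ω·m
A = m/(density·L) = 0.0426/(10500×16.6) = 2.4441e-07 m²
R = ρL/A = (1.59×10^-8)(16.6)/(2.4441e-07) = 1.08 Ω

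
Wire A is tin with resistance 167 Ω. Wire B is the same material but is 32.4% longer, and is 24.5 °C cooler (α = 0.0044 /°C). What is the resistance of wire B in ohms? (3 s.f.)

R ∝ ρL/d² with ρ ∝ (1+αΔT), so R_B/R_A = (1 + 32.4/100) × (1 − 0.0044×24.5)
= 1.324 × 0.8922 = 1.181
R_B = 1.181 × 167 = 197 Ω

197 Ω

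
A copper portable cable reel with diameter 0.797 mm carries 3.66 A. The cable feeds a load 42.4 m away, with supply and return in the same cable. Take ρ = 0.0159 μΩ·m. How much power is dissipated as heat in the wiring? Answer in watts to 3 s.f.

ρ = 0.0159 μΩ·m = 1.59×10^-8 Ω·m
A = π(d/2)² = π(3.9850e-04 m)² = 4.989e-07 m²
Total conductor length (both ways) L = 2 × 42.4 = 84.8 m
R = ρL/A = (1.59×10^-8)(84.8)/(4.989e-07) = 2.703 Ω
P = I²R = (3.66)² × 2.703 = 36.2 W

36.2 W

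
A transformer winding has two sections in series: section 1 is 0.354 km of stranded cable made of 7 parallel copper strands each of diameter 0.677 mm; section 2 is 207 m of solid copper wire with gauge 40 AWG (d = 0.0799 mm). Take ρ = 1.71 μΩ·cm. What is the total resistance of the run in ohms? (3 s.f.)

ρ = 1.71 μΩ·cm = 1.71×10^-8 Ω·m
Section 1: A_strand = π(3.3850e-04)² = 3.600e-07 m²; R₁ = ρL/(N·A_s) = (1.71×10^-8)(354)/(7×3.600e-07) = 2.402 Ω
Section 2: A = π(0.0799/2 mm)² = π(3.9950e-05 m)² = 5.014e-09 m²
R₂ = (1.71×10^-8)(207)/(5.014e-09) = 706 Ω
R = R₁ + R₂ = 708 Ω

708 Ω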